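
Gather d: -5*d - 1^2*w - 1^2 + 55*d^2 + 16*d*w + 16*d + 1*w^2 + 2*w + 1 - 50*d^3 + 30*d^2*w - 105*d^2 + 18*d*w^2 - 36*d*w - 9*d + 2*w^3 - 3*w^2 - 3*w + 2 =-50*d^3 + d^2*(30*w - 50) + d*(18*w^2 - 20*w + 2) + 2*w^3 - 2*w^2 - 2*w + 2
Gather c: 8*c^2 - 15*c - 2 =8*c^2 - 15*c - 2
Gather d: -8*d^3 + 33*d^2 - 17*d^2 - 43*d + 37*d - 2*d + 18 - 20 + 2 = -8*d^3 + 16*d^2 - 8*d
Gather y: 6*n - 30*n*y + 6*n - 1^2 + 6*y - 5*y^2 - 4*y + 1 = 12*n - 5*y^2 + y*(2 - 30*n)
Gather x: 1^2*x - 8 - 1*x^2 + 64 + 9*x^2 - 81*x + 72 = 8*x^2 - 80*x + 128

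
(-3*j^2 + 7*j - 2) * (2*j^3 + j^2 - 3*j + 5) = -6*j^5 + 11*j^4 + 12*j^3 - 38*j^2 + 41*j - 10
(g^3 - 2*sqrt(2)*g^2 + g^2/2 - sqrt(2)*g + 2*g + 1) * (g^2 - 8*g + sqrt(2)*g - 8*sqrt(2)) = g^5 - 15*g^4/2 - sqrt(2)*g^4 - 6*g^3 + 15*sqrt(2)*g^3/2 + 6*sqrt(2)*g^2 + 15*g^2 - 15*sqrt(2)*g + 8*g - 8*sqrt(2)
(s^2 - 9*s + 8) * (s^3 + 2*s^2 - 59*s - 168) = s^5 - 7*s^4 - 69*s^3 + 379*s^2 + 1040*s - 1344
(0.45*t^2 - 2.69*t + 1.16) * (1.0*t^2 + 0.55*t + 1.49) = 0.45*t^4 - 2.4425*t^3 + 0.351*t^2 - 3.3701*t + 1.7284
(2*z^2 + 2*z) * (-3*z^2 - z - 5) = -6*z^4 - 8*z^3 - 12*z^2 - 10*z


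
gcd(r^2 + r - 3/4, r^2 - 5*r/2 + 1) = r - 1/2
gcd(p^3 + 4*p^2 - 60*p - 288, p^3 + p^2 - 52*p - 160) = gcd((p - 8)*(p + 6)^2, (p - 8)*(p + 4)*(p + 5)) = p - 8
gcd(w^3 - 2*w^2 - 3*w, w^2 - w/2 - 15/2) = w - 3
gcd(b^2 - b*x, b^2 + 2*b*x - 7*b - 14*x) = 1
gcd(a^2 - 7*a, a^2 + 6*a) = a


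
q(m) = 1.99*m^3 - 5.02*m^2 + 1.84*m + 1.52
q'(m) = 5.97*m^2 - 10.04*m + 1.84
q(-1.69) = -25.53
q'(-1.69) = 35.86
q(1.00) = 0.33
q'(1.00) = -2.23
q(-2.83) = -89.00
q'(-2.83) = 78.07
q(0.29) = 1.68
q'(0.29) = -0.57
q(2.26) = 3.01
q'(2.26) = 9.64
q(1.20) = -0.06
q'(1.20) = -1.61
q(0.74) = 0.94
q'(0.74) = -2.32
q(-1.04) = -8.06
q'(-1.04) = 18.74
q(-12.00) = -4182.16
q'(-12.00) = 982.00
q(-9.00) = -1872.37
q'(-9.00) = 575.77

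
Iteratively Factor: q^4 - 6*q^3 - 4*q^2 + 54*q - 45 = (q - 3)*(q^3 - 3*q^2 - 13*q + 15) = (q - 3)*(q + 3)*(q^2 - 6*q + 5) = (q - 5)*(q - 3)*(q + 3)*(q - 1)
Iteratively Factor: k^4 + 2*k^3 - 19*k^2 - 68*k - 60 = (k + 2)*(k^3 - 19*k - 30) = (k + 2)^2*(k^2 - 2*k - 15) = (k + 2)^2*(k + 3)*(k - 5)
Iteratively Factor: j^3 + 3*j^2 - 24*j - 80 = (j + 4)*(j^2 - j - 20) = (j - 5)*(j + 4)*(j + 4)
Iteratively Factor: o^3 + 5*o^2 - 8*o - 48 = (o - 3)*(o^2 + 8*o + 16) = (o - 3)*(o + 4)*(o + 4)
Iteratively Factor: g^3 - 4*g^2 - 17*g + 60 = (g - 5)*(g^2 + g - 12) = (g - 5)*(g + 4)*(g - 3)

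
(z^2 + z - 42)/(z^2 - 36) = (z + 7)/(z + 6)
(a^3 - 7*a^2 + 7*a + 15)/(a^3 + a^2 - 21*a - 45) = (a^2 - 2*a - 3)/(a^2 + 6*a + 9)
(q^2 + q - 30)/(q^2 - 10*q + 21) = (q^2 + q - 30)/(q^2 - 10*q + 21)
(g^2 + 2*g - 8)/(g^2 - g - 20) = (g - 2)/(g - 5)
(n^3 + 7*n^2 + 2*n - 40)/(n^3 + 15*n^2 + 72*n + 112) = (n^2 + 3*n - 10)/(n^2 + 11*n + 28)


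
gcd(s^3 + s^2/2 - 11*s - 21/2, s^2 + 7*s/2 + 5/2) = s + 1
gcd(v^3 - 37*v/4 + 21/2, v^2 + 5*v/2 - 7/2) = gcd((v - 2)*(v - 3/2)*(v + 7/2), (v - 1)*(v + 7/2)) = v + 7/2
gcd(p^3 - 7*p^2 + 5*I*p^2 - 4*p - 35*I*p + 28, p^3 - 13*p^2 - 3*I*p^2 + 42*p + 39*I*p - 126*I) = p - 7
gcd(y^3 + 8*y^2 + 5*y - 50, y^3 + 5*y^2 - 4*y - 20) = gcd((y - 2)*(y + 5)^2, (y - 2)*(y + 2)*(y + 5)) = y^2 + 3*y - 10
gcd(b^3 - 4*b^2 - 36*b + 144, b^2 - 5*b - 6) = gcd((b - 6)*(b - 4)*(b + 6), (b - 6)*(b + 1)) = b - 6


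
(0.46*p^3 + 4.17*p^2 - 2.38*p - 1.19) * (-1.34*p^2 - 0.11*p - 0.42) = -0.6164*p^5 - 5.6384*p^4 + 2.5373*p^3 + 0.105*p^2 + 1.1305*p + 0.4998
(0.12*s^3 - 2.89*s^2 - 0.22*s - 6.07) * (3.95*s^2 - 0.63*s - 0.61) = 0.474*s^5 - 11.4911*s^4 + 0.8785*s^3 - 22.075*s^2 + 3.9583*s + 3.7027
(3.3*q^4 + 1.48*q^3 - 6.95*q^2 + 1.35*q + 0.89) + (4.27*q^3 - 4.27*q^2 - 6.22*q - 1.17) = 3.3*q^4 + 5.75*q^3 - 11.22*q^2 - 4.87*q - 0.28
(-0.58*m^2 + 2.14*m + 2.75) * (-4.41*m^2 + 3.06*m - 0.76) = 2.5578*m^4 - 11.2122*m^3 - 5.1383*m^2 + 6.7886*m - 2.09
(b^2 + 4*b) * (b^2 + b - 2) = b^4 + 5*b^3 + 2*b^2 - 8*b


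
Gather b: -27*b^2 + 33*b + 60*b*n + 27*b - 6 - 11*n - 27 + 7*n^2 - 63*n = -27*b^2 + b*(60*n + 60) + 7*n^2 - 74*n - 33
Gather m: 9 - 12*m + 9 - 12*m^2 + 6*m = -12*m^2 - 6*m + 18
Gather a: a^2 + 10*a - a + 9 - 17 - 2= a^2 + 9*a - 10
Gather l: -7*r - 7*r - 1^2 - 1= -14*r - 2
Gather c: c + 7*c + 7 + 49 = 8*c + 56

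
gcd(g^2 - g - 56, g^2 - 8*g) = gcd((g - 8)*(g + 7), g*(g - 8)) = g - 8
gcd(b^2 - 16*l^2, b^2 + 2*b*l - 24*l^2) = b - 4*l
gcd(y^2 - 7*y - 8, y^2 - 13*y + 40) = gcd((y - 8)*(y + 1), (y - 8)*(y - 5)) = y - 8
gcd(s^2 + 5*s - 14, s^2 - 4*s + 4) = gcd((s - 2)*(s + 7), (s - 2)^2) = s - 2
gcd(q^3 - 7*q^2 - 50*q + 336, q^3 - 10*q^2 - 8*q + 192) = q^2 - 14*q + 48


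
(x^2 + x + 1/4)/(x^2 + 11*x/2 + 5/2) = (x + 1/2)/(x + 5)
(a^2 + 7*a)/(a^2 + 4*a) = (a + 7)/(a + 4)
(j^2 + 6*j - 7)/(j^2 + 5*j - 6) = (j + 7)/(j + 6)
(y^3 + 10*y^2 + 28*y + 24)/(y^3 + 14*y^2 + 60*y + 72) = (y + 2)/(y + 6)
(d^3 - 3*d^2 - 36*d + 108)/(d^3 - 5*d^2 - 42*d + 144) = (d - 6)/(d - 8)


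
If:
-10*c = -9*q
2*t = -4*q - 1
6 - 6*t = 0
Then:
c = -27/40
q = -3/4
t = 1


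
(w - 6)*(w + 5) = w^2 - w - 30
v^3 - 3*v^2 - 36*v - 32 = (v - 8)*(v + 1)*(v + 4)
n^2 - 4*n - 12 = (n - 6)*(n + 2)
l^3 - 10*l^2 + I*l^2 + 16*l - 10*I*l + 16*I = (l - 8)*(l - 2)*(l + I)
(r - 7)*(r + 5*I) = r^2 - 7*r + 5*I*r - 35*I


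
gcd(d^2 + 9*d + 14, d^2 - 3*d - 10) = d + 2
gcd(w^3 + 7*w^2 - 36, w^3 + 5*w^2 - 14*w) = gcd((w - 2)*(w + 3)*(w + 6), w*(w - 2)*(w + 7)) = w - 2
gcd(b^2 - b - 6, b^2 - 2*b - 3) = b - 3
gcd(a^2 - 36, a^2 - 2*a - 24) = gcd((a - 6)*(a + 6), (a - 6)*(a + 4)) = a - 6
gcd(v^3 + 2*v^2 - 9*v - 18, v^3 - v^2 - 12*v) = v + 3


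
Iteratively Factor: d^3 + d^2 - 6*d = (d - 2)*(d^2 + 3*d) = (d - 2)*(d + 3)*(d)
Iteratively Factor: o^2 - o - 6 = (o - 3)*(o + 2)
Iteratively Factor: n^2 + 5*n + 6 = (n + 2)*(n + 3)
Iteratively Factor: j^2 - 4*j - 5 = (j - 5)*(j + 1)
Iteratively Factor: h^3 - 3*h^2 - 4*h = (h + 1)*(h^2 - 4*h) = (h - 4)*(h + 1)*(h)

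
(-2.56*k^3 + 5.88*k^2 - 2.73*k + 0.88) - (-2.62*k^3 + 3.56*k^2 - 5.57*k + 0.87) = 0.0600000000000001*k^3 + 2.32*k^2 + 2.84*k + 0.01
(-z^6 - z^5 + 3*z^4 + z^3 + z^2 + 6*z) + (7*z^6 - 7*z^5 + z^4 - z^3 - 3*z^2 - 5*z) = 6*z^6 - 8*z^5 + 4*z^4 - 2*z^2 + z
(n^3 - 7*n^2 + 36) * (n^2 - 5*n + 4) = n^5 - 12*n^4 + 39*n^3 + 8*n^2 - 180*n + 144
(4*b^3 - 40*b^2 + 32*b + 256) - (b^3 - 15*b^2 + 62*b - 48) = 3*b^3 - 25*b^2 - 30*b + 304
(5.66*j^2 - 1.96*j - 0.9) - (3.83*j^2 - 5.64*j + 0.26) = 1.83*j^2 + 3.68*j - 1.16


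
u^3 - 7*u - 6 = (u - 3)*(u + 1)*(u + 2)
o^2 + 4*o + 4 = (o + 2)^2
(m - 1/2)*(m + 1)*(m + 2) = m^3 + 5*m^2/2 + m/2 - 1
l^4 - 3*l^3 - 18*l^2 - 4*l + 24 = (l - 6)*(l - 1)*(l + 2)^2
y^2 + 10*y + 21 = (y + 3)*(y + 7)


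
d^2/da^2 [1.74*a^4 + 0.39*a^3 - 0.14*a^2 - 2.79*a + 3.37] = 20.88*a^2 + 2.34*a - 0.28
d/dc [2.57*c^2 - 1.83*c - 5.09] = 5.14*c - 1.83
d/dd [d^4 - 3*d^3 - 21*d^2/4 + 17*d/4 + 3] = 4*d^3 - 9*d^2 - 21*d/2 + 17/4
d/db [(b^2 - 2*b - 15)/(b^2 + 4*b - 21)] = 6*(b^2 - 2*b + 17)/(b^4 + 8*b^3 - 26*b^2 - 168*b + 441)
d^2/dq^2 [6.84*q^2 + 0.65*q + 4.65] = 13.6800000000000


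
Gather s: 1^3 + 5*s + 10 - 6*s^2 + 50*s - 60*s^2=-66*s^2 + 55*s + 11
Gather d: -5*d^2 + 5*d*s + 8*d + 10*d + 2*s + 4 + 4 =-5*d^2 + d*(5*s + 18) + 2*s + 8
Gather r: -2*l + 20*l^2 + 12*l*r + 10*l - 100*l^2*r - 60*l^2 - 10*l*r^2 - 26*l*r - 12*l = -40*l^2 - 10*l*r^2 - 4*l + r*(-100*l^2 - 14*l)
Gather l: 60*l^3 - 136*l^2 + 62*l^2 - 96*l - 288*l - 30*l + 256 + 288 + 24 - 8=60*l^3 - 74*l^2 - 414*l + 560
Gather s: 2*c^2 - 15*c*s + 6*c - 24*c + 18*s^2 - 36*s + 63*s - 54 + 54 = 2*c^2 - 18*c + 18*s^2 + s*(27 - 15*c)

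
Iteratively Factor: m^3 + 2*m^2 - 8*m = (m - 2)*(m^2 + 4*m) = (m - 2)*(m + 4)*(m)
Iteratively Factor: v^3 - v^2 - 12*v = (v - 4)*(v^2 + 3*v) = v*(v - 4)*(v + 3)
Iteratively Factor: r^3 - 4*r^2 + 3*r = (r)*(r^2 - 4*r + 3) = r*(r - 1)*(r - 3)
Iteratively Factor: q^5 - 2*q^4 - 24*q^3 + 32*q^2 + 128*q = (q + 4)*(q^4 - 6*q^3 + 32*q) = (q - 4)*(q + 4)*(q^3 - 2*q^2 - 8*q) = (q - 4)^2*(q + 4)*(q^2 + 2*q) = (q - 4)^2*(q + 2)*(q + 4)*(q)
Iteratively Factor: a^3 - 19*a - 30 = (a - 5)*(a^2 + 5*a + 6) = (a - 5)*(a + 3)*(a + 2)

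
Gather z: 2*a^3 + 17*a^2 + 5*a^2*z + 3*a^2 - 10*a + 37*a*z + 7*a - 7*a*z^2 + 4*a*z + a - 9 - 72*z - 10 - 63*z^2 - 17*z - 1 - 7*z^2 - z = 2*a^3 + 20*a^2 - 2*a + z^2*(-7*a - 70) + z*(5*a^2 + 41*a - 90) - 20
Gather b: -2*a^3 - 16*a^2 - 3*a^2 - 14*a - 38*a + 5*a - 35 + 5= -2*a^3 - 19*a^2 - 47*a - 30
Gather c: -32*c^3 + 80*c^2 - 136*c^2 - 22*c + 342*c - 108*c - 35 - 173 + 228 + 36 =-32*c^3 - 56*c^2 + 212*c + 56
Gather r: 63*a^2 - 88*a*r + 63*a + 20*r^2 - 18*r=63*a^2 + 63*a + 20*r^2 + r*(-88*a - 18)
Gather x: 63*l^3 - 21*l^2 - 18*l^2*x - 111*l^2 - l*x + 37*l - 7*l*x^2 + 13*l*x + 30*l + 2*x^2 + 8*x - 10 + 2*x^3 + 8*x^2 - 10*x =63*l^3 - 132*l^2 + 67*l + 2*x^3 + x^2*(10 - 7*l) + x*(-18*l^2 + 12*l - 2) - 10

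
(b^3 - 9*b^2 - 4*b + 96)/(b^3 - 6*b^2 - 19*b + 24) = (b - 4)/(b - 1)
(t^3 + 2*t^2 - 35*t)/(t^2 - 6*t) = (t^2 + 2*t - 35)/(t - 6)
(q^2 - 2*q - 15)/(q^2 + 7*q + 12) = (q - 5)/(q + 4)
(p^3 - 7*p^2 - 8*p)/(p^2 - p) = (p^2 - 7*p - 8)/(p - 1)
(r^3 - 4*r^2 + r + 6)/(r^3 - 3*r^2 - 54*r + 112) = (r^2 - 2*r - 3)/(r^2 - r - 56)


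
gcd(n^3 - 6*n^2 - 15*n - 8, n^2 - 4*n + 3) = 1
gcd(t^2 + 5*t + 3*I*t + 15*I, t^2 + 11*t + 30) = t + 5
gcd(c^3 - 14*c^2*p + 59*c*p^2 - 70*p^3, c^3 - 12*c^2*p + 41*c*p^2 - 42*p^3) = c^2 - 9*c*p + 14*p^2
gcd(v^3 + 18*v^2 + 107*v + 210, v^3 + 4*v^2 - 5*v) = v + 5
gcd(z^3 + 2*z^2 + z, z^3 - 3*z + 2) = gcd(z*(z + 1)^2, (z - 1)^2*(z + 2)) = 1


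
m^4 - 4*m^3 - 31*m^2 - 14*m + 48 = (m - 8)*(m - 1)*(m + 2)*(m + 3)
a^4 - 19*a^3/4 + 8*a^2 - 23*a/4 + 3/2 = (a - 2)*(a - 1)^2*(a - 3/4)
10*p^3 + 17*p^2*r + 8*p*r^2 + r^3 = (p + r)*(2*p + r)*(5*p + r)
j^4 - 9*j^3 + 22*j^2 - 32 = (j - 4)^2*(j - 2)*(j + 1)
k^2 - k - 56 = (k - 8)*(k + 7)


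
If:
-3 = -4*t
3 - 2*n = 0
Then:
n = 3/2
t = 3/4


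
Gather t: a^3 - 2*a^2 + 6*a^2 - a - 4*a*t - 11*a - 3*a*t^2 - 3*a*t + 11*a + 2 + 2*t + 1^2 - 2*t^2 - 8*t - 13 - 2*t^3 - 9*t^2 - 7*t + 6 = a^3 + 4*a^2 - a - 2*t^3 + t^2*(-3*a - 11) + t*(-7*a - 13) - 4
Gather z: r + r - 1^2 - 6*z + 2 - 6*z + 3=2*r - 12*z + 4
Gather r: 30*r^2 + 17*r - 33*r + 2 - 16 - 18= 30*r^2 - 16*r - 32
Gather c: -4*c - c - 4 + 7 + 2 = 5 - 5*c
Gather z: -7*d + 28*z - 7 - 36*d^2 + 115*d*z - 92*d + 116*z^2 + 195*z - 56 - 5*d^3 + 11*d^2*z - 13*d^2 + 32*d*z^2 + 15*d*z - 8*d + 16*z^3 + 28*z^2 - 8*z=-5*d^3 - 49*d^2 - 107*d + 16*z^3 + z^2*(32*d + 144) + z*(11*d^2 + 130*d + 215) - 63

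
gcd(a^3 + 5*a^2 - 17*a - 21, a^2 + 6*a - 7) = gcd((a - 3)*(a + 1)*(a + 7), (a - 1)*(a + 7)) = a + 7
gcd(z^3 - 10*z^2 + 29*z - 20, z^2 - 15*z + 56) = 1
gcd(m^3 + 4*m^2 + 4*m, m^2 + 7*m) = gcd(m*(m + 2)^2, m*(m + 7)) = m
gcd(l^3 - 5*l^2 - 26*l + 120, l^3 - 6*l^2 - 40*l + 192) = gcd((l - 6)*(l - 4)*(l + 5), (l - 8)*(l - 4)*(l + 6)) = l - 4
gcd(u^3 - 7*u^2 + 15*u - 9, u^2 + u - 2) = u - 1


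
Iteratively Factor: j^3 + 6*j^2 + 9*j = (j)*(j^2 + 6*j + 9) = j*(j + 3)*(j + 3)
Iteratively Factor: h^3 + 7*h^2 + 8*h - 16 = (h + 4)*(h^2 + 3*h - 4) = (h + 4)^2*(h - 1)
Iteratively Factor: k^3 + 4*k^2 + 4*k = (k + 2)*(k^2 + 2*k) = k*(k + 2)*(k + 2)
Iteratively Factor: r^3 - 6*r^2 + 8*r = (r - 4)*(r^2 - 2*r) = (r - 4)*(r - 2)*(r)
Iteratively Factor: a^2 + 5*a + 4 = (a + 4)*(a + 1)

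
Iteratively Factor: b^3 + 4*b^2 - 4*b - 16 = (b - 2)*(b^2 + 6*b + 8) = (b - 2)*(b + 4)*(b + 2)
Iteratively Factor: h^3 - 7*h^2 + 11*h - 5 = (h - 1)*(h^2 - 6*h + 5) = (h - 1)^2*(h - 5)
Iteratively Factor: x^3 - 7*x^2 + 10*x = (x - 2)*(x^2 - 5*x) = (x - 5)*(x - 2)*(x)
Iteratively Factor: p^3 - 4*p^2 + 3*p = (p - 3)*(p^2 - p) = (p - 3)*(p - 1)*(p)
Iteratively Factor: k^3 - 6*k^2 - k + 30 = (k - 5)*(k^2 - k - 6) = (k - 5)*(k - 3)*(k + 2)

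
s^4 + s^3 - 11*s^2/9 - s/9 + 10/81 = (s - 2/3)*(s - 1/3)*(s + 1/3)*(s + 5/3)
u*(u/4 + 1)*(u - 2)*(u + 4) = u^4/4 + 3*u^3/2 - 8*u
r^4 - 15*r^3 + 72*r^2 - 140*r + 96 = (r - 8)*(r - 3)*(r - 2)^2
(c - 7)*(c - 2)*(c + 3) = c^3 - 6*c^2 - 13*c + 42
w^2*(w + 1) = w^3 + w^2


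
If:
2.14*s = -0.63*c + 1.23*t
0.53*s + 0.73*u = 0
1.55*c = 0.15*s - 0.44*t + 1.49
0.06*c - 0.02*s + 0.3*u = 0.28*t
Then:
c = 0.87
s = -0.10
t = 0.27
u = 0.07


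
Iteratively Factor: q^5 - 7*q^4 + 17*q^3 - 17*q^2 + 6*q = (q)*(q^4 - 7*q^3 + 17*q^2 - 17*q + 6) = q*(q - 2)*(q^3 - 5*q^2 + 7*q - 3) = q*(q - 3)*(q - 2)*(q^2 - 2*q + 1) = q*(q - 3)*(q - 2)*(q - 1)*(q - 1)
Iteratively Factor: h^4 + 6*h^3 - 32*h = (h - 2)*(h^3 + 8*h^2 + 16*h) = (h - 2)*(h + 4)*(h^2 + 4*h) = h*(h - 2)*(h + 4)*(h + 4)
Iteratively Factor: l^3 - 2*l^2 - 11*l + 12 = (l - 4)*(l^2 + 2*l - 3) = (l - 4)*(l + 3)*(l - 1)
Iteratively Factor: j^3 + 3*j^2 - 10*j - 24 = (j + 4)*(j^2 - j - 6) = (j - 3)*(j + 4)*(j + 2)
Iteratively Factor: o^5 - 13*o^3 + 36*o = (o)*(o^4 - 13*o^2 + 36) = o*(o + 3)*(o^3 - 3*o^2 - 4*o + 12) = o*(o - 2)*(o + 3)*(o^2 - o - 6) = o*(o - 3)*(o - 2)*(o + 3)*(o + 2)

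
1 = 1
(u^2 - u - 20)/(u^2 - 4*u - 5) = (u + 4)/(u + 1)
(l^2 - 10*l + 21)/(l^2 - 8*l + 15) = (l - 7)/(l - 5)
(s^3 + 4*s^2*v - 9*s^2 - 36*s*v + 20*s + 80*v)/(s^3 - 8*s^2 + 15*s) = (s^2 + 4*s*v - 4*s - 16*v)/(s*(s - 3))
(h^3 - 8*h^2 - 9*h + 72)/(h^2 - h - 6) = (h^2 - 5*h - 24)/(h + 2)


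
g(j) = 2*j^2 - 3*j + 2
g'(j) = 4*j - 3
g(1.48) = 1.94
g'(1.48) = 2.92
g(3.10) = 11.92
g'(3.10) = 9.40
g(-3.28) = 33.36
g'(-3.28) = -16.12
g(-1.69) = 12.78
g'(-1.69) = -9.76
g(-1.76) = 13.48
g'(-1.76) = -10.04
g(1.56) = 2.19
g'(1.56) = 3.24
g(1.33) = 1.55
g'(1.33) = 2.32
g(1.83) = 3.21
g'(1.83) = 4.32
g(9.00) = 137.00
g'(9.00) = 33.00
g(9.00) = 137.00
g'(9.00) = 33.00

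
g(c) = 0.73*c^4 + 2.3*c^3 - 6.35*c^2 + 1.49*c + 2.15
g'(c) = 2.92*c^3 + 6.9*c^2 - 12.7*c + 1.49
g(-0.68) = -2.37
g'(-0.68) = 12.40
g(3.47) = 132.80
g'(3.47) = 162.51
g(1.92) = 7.80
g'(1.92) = 23.21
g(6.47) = 1648.11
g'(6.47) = 999.01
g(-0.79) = -3.84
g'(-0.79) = 14.39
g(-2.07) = -35.14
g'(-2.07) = 31.45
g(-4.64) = -32.87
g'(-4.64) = -82.73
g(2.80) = 51.90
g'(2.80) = 84.13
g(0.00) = 2.15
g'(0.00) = 1.49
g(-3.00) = -62.44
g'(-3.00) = 22.85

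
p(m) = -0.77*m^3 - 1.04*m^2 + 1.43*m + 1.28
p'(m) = -2.31*m^2 - 2.08*m + 1.43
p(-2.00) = 0.42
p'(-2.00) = -3.65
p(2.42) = -12.26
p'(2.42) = -17.13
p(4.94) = -109.86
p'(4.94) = -65.22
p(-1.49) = -0.61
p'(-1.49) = -0.60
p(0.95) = 1.04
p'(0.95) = -2.63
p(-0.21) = 0.94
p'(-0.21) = 1.76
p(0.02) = 1.31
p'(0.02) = 1.39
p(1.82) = -4.20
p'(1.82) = -10.01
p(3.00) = -24.58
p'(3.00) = -25.60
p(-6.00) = 121.58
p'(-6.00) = -69.25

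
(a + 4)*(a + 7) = a^2 + 11*a + 28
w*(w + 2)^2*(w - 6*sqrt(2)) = w^4 - 6*sqrt(2)*w^3 + 4*w^3 - 24*sqrt(2)*w^2 + 4*w^2 - 24*sqrt(2)*w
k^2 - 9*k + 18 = (k - 6)*(k - 3)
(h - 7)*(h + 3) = h^2 - 4*h - 21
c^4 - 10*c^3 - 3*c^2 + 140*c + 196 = (c - 7)^2*(c + 2)^2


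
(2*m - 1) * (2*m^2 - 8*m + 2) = 4*m^3 - 18*m^2 + 12*m - 2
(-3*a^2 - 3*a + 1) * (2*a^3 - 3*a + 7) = -6*a^5 - 6*a^4 + 11*a^3 - 12*a^2 - 24*a + 7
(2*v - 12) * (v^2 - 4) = 2*v^3 - 12*v^2 - 8*v + 48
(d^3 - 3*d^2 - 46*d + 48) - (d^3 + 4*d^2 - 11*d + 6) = -7*d^2 - 35*d + 42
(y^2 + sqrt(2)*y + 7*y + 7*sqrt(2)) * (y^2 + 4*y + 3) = y^4 + sqrt(2)*y^3 + 11*y^3 + 11*sqrt(2)*y^2 + 31*y^2 + 21*y + 31*sqrt(2)*y + 21*sqrt(2)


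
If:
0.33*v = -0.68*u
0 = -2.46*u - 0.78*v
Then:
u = 0.00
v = 0.00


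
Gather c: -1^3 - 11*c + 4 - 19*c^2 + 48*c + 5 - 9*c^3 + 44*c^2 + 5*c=-9*c^3 + 25*c^2 + 42*c + 8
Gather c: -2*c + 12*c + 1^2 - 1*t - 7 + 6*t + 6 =10*c + 5*t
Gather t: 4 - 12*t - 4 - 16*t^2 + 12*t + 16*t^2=0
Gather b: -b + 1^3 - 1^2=-b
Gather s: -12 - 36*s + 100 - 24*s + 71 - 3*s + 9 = 168 - 63*s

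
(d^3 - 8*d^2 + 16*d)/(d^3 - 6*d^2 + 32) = d/(d + 2)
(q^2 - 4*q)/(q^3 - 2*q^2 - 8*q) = 1/(q + 2)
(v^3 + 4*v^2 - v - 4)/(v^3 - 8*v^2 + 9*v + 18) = (v^2 + 3*v - 4)/(v^2 - 9*v + 18)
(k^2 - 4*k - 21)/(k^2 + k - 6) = (k - 7)/(k - 2)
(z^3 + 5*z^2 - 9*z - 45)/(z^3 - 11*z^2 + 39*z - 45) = (z^2 + 8*z + 15)/(z^2 - 8*z + 15)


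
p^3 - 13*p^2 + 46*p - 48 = (p - 8)*(p - 3)*(p - 2)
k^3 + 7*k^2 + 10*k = k*(k + 2)*(k + 5)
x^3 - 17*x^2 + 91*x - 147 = (x - 7)^2*(x - 3)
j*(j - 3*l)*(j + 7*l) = j^3 + 4*j^2*l - 21*j*l^2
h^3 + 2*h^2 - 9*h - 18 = (h - 3)*(h + 2)*(h + 3)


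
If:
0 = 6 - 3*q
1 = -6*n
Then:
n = -1/6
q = 2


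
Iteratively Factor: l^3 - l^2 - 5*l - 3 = (l + 1)*(l^2 - 2*l - 3) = (l + 1)^2*(l - 3)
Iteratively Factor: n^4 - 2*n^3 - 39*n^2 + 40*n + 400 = (n - 5)*(n^3 + 3*n^2 - 24*n - 80) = (n - 5)*(n + 4)*(n^2 - n - 20) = (n - 5)^2*(n + 4)*(n + 4)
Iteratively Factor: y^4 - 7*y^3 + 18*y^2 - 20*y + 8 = (y - 2)*(y^3 - 5*y^2 + 8*y - 4) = (y - 2)*(y - 1)*(y^2 - 4*y + 4) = (y - 2)^2*(y - 1)*(y - 2)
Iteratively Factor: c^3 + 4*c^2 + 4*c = (c + 2)*(c^2 + 2*c) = (c + 2)^2*(c)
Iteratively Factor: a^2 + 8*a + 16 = (a + 4)*(a + 4)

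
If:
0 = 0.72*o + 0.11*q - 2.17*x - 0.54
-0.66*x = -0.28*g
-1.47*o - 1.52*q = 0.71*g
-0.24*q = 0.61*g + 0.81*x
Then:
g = 0.43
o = 1.56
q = -1.71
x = 0.18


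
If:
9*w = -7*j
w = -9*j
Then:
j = 0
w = 0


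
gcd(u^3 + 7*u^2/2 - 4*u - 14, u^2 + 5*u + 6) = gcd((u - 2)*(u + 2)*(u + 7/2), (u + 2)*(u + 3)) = u + 2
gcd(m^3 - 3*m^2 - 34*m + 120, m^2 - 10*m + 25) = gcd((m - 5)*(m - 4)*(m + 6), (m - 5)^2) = m - 5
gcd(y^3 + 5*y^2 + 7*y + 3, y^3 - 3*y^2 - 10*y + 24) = y + 3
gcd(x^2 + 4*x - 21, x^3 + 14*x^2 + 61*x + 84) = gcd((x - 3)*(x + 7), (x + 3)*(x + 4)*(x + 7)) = x + 7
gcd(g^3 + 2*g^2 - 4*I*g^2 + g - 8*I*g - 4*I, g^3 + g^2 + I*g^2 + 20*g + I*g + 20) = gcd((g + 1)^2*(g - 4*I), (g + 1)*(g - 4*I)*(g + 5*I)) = g^2 + g*(1 - 4*I) - 4*I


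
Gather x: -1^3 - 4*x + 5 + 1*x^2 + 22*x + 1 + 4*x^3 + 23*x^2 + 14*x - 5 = 4*x^3 + 24*x^2 + 32*x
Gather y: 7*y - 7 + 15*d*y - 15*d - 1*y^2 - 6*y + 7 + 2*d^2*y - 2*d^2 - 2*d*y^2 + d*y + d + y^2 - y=-2*d^2 - 2*d*y^2 - 14*d + y*(2*d^2 + 16*d)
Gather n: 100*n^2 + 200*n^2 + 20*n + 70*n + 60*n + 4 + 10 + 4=300*n^2 + 150*n + 18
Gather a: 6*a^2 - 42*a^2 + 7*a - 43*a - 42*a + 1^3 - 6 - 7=-36*a^2 - 78*a - 12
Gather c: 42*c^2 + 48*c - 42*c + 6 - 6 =42*c^2 + 6*c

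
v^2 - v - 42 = (v - 7)*(v + 6)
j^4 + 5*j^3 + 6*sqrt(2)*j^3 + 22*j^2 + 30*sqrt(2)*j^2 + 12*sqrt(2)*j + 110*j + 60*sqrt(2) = (j + 5)*(j + sqrt(2))*(j + 2*sqrt(2))*(j + 3*sqrt(2))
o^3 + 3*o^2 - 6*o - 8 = (o - 2)*(o + 1)*(o + 4)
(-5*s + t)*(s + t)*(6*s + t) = -30*s^3 - 29*s^2*t + 2*s*t^2 + t^3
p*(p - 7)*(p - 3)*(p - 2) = p^4 - 12*p^3 + 41*p^2 - 42*p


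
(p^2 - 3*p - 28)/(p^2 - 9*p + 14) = (p + 4)/(p - 2)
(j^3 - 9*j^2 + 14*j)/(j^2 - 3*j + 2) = j*(j - 7)/(j - 1)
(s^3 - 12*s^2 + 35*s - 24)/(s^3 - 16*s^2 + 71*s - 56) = (s - 3)/(s - 7)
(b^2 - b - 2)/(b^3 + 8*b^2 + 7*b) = (b - 2)/(b*(b + 7))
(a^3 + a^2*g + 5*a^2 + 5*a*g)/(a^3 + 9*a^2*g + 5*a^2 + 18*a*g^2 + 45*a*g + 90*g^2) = a*(a + g)/(a^2 + 9*a*g + 18*g^2)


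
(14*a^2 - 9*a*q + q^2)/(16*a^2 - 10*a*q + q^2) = (-7*a + q)/(-8*a + q)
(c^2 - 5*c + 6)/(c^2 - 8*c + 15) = (c - 2)/(c - 5)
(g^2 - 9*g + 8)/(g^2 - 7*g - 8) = (g - 1)/(g + 1)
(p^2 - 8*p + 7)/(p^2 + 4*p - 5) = (p - 7)/(p + 5)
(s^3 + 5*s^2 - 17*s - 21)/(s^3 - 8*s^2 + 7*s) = (s^3 + 5*s^2 - 17*s - 21)/(s*(s^2 - 8*s + 7))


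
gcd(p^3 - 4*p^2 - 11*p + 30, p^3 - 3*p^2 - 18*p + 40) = p^2 - 7*p + 10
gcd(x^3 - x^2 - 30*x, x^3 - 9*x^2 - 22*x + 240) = x^2 - x - 30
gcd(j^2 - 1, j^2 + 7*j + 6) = j + 1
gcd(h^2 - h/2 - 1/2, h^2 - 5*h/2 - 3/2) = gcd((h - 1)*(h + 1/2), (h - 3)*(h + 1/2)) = h + 1/2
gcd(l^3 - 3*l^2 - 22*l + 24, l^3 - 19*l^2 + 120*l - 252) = l - 6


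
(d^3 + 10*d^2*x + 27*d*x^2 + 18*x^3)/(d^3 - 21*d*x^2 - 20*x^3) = (-d^2 - 9*d*x - 18*x^2)/(-d^2 + d*x + 20*x^2)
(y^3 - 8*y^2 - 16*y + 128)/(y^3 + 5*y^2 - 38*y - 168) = (y^2 - 12*y + 32)/(y^2 + y - 42)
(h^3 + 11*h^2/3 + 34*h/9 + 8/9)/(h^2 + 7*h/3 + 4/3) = (3*h^2 + 7*h + 2)/(3*(h + 1))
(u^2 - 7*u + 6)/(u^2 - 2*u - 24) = (u - 1)/(u + 4)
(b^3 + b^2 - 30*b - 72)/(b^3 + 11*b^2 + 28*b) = (b^2 - 3*b - 18)/(b*(b + 7))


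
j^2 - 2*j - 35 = (j - 7)*(j + 5)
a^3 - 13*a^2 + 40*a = a*(a - 8)*(a - 5)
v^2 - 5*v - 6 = (v - 6)*(v + 1)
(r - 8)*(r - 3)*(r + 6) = r^3 - 5*r^2 - 42*r + 144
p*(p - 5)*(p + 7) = p^3 + 2*p^2 - 35*p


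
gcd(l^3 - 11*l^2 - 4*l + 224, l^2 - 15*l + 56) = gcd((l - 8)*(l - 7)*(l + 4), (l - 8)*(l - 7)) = l^2 - 15*l + 56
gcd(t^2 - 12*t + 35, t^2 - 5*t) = t - 5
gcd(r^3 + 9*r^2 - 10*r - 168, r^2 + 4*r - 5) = 1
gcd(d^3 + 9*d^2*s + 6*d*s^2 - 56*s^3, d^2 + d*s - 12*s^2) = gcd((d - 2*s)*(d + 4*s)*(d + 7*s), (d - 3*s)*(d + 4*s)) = d + 4*s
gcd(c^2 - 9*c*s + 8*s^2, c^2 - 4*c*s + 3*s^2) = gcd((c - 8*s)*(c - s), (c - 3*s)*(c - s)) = -c + s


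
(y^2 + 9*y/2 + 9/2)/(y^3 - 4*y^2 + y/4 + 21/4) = 2*(2*y^2 + 9*y + 9)/(4*y^3 - 16*y^2 + y + 21)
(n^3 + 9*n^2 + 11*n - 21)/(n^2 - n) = n + 10 + 21/n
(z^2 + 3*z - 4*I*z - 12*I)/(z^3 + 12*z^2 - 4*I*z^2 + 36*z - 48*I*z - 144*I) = (z + 3)/(z^2 + 12*z + 36)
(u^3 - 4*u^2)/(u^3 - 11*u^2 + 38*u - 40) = u^2/(u^2 - 7*u + 10)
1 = 1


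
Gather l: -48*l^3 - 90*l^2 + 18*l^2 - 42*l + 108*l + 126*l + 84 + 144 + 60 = -48*l^3 - 72*l^2 + 192*l + 288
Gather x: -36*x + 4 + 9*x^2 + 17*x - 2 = 9*x^2 - 19*x + 2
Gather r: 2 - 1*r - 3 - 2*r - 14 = -3*r - 15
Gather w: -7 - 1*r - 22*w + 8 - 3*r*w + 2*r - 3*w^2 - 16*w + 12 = r - 3*w^2 + w*(-3*r - 38) + 13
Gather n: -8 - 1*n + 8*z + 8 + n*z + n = n*z + 8*z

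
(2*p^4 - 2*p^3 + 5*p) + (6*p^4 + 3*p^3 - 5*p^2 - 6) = 8*p^4 + p^3 - 5*p^2 + 5*p - 6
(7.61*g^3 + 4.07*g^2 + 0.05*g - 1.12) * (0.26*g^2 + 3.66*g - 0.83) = 1.9786*g^5 + 28.9108*g^4 + 8.5929*g^3 - 3.4863*g^2 - 4.1407*g + 0.9296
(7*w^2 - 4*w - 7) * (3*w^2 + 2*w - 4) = 21*w^4 + 2*w^3 - 57*w^2 + 2*w + 28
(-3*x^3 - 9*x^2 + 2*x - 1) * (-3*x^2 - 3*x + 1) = 9*x^5 + 36*x^4 + 18*x^3 - 12*x^2 + 5*x - 1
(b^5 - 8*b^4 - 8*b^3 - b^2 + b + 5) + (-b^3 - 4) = b^5 - 8*b^4 - 9*b^3 - b^2 + b + 1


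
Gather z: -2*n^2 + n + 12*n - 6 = -2*n^2 + 13*n - 6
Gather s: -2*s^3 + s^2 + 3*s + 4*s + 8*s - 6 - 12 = -2*s^3 + s^2 + 15*s - 18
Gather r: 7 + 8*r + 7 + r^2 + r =r^2 + 9*r + 14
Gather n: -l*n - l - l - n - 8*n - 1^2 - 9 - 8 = -2*l + n*(-l - 9) - 18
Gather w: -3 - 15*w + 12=9 - 15*w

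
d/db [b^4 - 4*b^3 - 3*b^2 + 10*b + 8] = 4*b^3 - 12*b^2 - 6*b + 10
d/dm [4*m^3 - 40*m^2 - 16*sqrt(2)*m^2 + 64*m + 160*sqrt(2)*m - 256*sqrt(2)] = 12*m^2 - 80*m - 32*sqrt(2)*m + 64 + 160*sqrt(2)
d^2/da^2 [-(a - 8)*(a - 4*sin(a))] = 2*(16 - 2*a)*sin(a) + 8*cos(a) - 2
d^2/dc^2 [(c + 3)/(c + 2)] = 2/(c + 2)^3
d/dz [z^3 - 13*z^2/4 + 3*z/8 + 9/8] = 3*z^2 - 13*z/2 + 3/8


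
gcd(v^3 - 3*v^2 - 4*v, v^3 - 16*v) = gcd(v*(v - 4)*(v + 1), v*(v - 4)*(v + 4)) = v^2 - 4*v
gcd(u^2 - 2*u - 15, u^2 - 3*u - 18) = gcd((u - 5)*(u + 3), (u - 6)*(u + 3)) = u + 3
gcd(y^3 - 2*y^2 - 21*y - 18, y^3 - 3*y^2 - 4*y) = y + 1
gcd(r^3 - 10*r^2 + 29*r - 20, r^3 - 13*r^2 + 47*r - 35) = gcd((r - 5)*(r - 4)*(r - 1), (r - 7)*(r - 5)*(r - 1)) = r^2 - 6*r + 5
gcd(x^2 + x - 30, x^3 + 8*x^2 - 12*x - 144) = x + 6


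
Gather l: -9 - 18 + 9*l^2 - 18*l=9*l^2 - 18*l - 27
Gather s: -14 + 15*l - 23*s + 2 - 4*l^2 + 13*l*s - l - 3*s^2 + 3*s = -4*l^2 + 14*l - 3*s^2 + s*(13*l - 20) - 12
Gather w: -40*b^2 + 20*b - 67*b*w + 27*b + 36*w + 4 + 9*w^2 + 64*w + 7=-40*b^2 + 47*b + 9*w^2 + w*(100 - 67*b) + 11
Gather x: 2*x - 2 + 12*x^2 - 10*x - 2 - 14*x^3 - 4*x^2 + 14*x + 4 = -14*x^3 + 8*x^2 + 6*x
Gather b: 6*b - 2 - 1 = 6*b - 3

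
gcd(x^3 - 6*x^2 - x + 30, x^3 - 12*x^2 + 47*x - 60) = x^2 - 8*x + 15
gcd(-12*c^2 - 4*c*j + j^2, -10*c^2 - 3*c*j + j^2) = 2*c + j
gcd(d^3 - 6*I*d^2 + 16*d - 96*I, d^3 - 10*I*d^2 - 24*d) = d^2 - 10*I*d - 24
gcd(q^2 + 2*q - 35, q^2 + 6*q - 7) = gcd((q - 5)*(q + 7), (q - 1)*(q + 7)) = q + 7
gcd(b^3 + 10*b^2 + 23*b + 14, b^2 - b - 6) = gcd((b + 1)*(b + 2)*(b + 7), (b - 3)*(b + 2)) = b + 2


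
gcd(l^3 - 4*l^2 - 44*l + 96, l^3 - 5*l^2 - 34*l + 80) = l^2 - 10*l + 16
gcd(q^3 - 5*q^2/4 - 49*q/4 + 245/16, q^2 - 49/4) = q^2 - 49/4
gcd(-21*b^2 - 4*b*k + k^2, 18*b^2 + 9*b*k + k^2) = 3*b + k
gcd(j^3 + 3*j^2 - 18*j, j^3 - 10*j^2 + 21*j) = j^2 - 3*j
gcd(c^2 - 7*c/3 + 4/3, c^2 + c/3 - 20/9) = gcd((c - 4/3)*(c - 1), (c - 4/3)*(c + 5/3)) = c - 4/3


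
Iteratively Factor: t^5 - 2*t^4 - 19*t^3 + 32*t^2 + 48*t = (t + 4)*(t^4 - 6*t^3 + 5*t^2 + 12*t) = (t - 3)*(t + 4)*(t^3 - 3*t^2 - 4*t) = t*(t - 3)*(t + 4)*(t^2 - 3*t - 4) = t*(t - 3)*(t + 1)*(t + 4)*(t - 4)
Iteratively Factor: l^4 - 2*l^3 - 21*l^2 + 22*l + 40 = (l - 2)*(l^3 - 21*l - 20) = (l - 2)*(l + 4)*(l^2 - 4*l - 5) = (l - 5)*(l - 2)*(l + 4)*(l + 1)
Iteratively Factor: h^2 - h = (h - 1)*(h)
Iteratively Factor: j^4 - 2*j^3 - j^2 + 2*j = (j - 2)*(j^3 - j) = (j - 2)*(j + 1)*(j^2 - j) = j*(j - 2)*(j + 1)*(j - 1)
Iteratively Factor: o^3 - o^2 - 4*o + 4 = (o + 2)*(o^2 - 3*o + 2) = (o - 2)*(o + 2)*(o - 1)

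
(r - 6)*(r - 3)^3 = r^4 - 15*r^3 + 81*r^2 - 189*r + 162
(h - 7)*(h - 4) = h^2 - 11*h + 28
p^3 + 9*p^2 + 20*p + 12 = (p + 1)*(p + 2)*(p + 6)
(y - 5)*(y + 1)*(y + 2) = y^3 - 2*y^2 - 13*y - 10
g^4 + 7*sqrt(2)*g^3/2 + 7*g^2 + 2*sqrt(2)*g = g*(g + sqrt(2)/2)*(g + sqrt(2))*(g + 2*sqrt(2))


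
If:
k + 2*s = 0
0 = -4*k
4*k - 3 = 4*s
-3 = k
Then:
No Solution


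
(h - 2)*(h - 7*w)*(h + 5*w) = h^3 - 2*h^2*w - 2*h^2 - 35*h*w^2 + 4*h*w + 70*w^2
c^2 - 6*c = c*(c - 6)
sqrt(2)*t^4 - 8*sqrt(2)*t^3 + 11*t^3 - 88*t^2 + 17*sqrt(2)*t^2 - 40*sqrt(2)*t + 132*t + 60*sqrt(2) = (t - 6)*(t - 2)*(t + 5*sqrt(2))*(sqrt(2)*t + 1)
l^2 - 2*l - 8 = (l - 4)*(l + 2)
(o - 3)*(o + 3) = o^2 - 9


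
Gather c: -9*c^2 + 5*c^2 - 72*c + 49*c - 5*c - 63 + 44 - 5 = -4*c^2 - 28*c - 24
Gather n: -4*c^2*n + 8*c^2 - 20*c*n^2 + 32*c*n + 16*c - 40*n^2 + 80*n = 8*c^2 + 16*c + n^2*(-20*c - 40) + n*(-4*c^2 + 32*c + 80)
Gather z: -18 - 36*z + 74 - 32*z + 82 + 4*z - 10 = 128 - 64*z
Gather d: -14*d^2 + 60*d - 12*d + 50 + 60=-14*d^2 + 48*d + 110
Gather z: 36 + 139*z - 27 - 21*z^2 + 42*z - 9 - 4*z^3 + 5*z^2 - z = -4*z^3 - 16*z^2 + 180*z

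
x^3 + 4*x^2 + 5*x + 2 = (x + 1)^2*(x + 2)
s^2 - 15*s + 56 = (s - 8)*(s - 7)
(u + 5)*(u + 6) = u^2 + 11*u + 30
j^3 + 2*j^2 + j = j*(j + 1)^2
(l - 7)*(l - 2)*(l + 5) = l^3 - 4*l^2 - 31*l + 70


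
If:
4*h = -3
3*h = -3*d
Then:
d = 3/4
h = -3/4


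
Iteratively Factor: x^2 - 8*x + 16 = (x - 4)*(x - 4)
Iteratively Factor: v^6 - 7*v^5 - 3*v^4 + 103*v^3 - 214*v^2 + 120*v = (v - 3)*(v^5 - 4*v^4 - 15*v^3 + 58*v^2 - 40*v) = (v - 5)*(v - 3)*(v^4 + v^3 - 10*v^2 + 8*v) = v*(v - 5)*(v - 3)*(v^3 + v^2 - 10*v + 8) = v*(v - 5)*(v - 3)*(v - 1)*(v^2 + 2*v - 8) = v*(v - 5)*(v - 3)*(v - 2)*(v - 1)*(v + 4)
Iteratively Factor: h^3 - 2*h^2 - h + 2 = (h - 2)*(h^2 - 1) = (h - 2)*(h + 1)*(h - 1)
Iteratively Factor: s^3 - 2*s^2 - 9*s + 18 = (s - 3)*(s^2 + s - 6) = (s - 3)*(s - 2)*(s + 3)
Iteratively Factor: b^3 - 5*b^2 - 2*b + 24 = (b - 4)*(b^2 - b - 6) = (b - 4)*(b - 3)*(b + 2)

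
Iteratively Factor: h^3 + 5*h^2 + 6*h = (h)*(h^2 + 5*h + 6) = h*(h + 3)*(h + 2)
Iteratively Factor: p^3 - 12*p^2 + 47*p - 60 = (p - 3)*(p^2 - 9*p + 20) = (p - 4)*(p - 3)*(p - 5)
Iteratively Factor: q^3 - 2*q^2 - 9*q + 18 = (q + 3)*(q^2 - 5*q + 6) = (q - 3)*(q + 3)*(q - 2)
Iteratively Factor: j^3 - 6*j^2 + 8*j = (j)*(j^2 - 6*j + 8) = j*(j - 4)*(j - 2)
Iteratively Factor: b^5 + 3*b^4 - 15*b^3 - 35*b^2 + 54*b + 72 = (b + 3)*(b^4 - 15*b^2 + 10*b + 24) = (b + 3)*(b + 4)*(b^3 - 4*b^2 + b + 6) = (b + 1)*(b + 3)*(b + 4)*(b^2 - 5*b + 6) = (b - 2)*(b + 1)*(b + 3)*(b + 4)*(b - 3)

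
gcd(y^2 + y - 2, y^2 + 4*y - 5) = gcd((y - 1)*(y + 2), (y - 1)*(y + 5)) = y - 1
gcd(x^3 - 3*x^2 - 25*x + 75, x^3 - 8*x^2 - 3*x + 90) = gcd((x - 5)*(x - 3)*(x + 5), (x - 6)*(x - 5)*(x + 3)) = x - 5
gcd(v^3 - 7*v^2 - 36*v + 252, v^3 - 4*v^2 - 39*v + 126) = v^2 - v - 42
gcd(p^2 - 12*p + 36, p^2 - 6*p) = p - 6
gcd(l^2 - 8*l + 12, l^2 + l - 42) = l - 6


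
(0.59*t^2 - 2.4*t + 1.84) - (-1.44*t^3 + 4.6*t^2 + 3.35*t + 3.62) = 1.44*t^3 - 4.01*t^2 - 5.75*t - 1.78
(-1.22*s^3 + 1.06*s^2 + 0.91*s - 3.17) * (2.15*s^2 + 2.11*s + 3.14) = -2.623*s^5 - 0.2952*s^4 + 0.3623*s^3 - 1.567*s^2 - 3.8313*s - 9.9538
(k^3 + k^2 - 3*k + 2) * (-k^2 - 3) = -k^5 - k^4 - 5*k^2 + 9*k - 6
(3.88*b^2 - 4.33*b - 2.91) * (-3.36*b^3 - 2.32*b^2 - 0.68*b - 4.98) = -13.0368*b^5 + 5.5472*b^4 + 17.1848*b^3 - 9.6268*b^2 + 23.5422*b + 14.4918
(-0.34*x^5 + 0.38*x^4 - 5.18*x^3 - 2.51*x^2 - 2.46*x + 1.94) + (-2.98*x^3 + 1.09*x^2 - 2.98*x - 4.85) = -0.34*x^5 + 0.38*x^4 - 8.16*x^3 - 1.42*x^2 - 5.44*x - 2.91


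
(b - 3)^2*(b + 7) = b^3 + b^2 - 33*b + 63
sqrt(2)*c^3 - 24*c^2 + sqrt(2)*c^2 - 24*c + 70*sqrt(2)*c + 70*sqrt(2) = (c - 7*sqrt(2))*(c - 5*sqrt(2))*(sqrt(2)*c + sqrt(2))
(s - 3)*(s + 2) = s^2 - s - 6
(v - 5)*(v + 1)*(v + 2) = v^3 - 2*v^2 - 13*v - 10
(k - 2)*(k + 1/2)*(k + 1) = k^3 - k^2/2 - 5*k/2 - 1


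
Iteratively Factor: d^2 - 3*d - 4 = (d + 1)*(d - 4)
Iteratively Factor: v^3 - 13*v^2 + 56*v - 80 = (v - 4)*(v^2 - 9*v + 20) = (v - 4)^2*(v - 5)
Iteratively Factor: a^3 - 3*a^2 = (a)*(a^2 - 3*a) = a^2*(a - 3)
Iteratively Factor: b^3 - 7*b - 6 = (b + 1)*(b^2 - b - 6) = (b - 3)*(b + 1)*(b + 2)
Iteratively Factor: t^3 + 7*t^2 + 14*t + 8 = (t + 4)*(t^2 + 3*t + 2) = (t + 2)*(t + 4)*(t + 1)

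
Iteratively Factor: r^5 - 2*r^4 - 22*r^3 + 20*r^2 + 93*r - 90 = (r - 1)*(r^4 - r^3 - 23*r^2 - 3*r + 90) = (r - 5)*(r - 1)*(r^3 + 4*r^2 - 3*r - 18) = (r - 5)*(r - 1)*(r + 3)*(r^2 + r - 6) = (r - 5)*(r - 1)*(r + 3)^2*(r - 2)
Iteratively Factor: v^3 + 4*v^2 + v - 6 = (v - 1)*(v^2 + 5*v + 6) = (v - 1)*(v + 2)*(v + 3)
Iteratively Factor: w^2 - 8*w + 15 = (w - 3)*(w - 5)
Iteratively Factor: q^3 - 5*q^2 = (q - 5)*(q^2) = q*(q - 5)*(q)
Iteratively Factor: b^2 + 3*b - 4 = (b + 4)*(b - 1)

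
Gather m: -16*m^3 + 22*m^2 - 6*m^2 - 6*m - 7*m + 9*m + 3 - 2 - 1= -16*m^3 + 16*m^2 - 4*m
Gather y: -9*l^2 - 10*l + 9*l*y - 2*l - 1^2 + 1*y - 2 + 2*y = -9*l^2 - 12*l + y*(9*l + 3) - 3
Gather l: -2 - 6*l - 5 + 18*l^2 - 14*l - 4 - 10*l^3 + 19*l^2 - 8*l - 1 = -10*l^3 + 37*l^2 - 28*l - 12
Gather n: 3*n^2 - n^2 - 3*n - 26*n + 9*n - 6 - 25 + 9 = 2*n^2 - 20*n - 22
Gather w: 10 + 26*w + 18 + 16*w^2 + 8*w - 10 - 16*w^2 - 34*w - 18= 0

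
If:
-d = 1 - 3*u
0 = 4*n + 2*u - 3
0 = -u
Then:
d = -1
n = 3/4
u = 0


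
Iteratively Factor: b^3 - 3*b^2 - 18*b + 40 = (b + 4)*(b^2 - 7*b + 10) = (b - 5)*(b + 4)*(b - 2)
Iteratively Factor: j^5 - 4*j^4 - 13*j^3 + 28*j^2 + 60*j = (j - 5)*(j^4 + j^3 - 8*j^2 - 12*j) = (j - 5)*(j + 2)*(j^3 - j^2 - 6*j) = (j - 5)*(j - 3)*(j + 2)*(j^2 + 2*j) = (j - 5)*(j - 3)*(j + 2)^2*(j)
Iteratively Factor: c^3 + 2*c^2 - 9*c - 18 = (c + 3)*(c^2 - c - 6) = (c - 3)*(c + 3)*(c + 2)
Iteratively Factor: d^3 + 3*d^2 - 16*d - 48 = (d - 4)*(d^2 + 7*d + 12) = (d - 4)*(d + 4)*(d + 3)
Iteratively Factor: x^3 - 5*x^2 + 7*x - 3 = (x - 3)*(x^2 - 2*x + 1) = (x - 3)*(x - 1)*(x - 1)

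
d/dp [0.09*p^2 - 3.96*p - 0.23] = 0.18*p - 3.96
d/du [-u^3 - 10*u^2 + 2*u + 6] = -3*u^2 - 20*u + 2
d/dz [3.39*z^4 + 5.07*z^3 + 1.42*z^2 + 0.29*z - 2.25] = 13.56*z^3 + 15.21*z^2 + 2.84*z + 0.29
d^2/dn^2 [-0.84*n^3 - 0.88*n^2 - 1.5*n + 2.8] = -5.04*n - 1.76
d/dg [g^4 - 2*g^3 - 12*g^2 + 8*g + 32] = 4*g^3 - 6*g^2 - 24*g + 8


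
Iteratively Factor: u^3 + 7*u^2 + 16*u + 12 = (u + 2)*(u^2 + 5*u + 6) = (u + 2)^2*(u + 3)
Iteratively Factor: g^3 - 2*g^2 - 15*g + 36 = (g - 3)*(g^2 + g - 12) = (g - 3)^2*(g + 4)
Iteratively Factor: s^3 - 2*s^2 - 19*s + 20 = (s - 1)*(s^2 - s - 20) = (s - 5)*(s - 1)*(s + 4)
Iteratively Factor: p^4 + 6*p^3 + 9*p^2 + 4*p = (p + 4)*(p^3 + 2*p^2 + p) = (p + 1)*(p + 4)*(p^2 + p) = p*(p + 1)*(p + 4)*(p + 1)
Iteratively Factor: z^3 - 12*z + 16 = (z + 4)*(z^2 - 4*z + 4) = (z - 2)*(z + 4)*(z - 2)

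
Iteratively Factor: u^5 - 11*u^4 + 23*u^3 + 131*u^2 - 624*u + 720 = (u + 4)*(u^4 - 15*u^3 + 83*u^2 - 201*u + 180) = (u - 5)*(u + 4)*(u^3 - 10*u^2 + 33*u - 36) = (u - 5)*(u - 3)*(u + 4)*(u^2 - 7*u + 12) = (u - 5)*(u - 3)^2*(u + 4)*(u - 4)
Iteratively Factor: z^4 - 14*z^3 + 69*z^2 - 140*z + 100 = (z - 2)*(z^3 - 12*z^2 + 45*z - 50) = (z - 5)*(z - 2)*(z^2 - 7*z + 10) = (z - 5)*(z - 2)^2*(z - 5)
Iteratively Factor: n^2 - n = (n - 1)*(n)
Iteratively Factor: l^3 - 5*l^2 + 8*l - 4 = (l - 2)*(l^2 - 3*l + 2) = (l - 2)^2*(l - 1)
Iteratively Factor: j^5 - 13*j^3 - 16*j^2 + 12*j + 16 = (j - 1)*(j^4 + j^3 - 12*j^2 - 28*j - 16) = (j - 4)*(j - 1)*(j^3 + 5*j^2 + 8*j + 4) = (j - 4)*(j - 1)*(j + 2)*(j^2 + 3*j + 2) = (j - 4)*(j - 1)*(j + 1)*(j + 2)*(j + 2)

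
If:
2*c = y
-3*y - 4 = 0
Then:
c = -2/3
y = -4/3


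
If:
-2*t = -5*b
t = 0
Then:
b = 0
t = 0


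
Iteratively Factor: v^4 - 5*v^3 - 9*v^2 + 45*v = (v + 3)*(v^3 - 8*v^2 + 15*v) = (v - 5)*(v + 3)*(v^2 - 3*v) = v*(v - 5)*(v + 3)*(v - 3)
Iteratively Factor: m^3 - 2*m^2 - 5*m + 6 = (m + 2)*(m^2 - 4*m + 3) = (m - 3)*(m + 2)*(m - 1)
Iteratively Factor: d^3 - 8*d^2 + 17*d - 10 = (d - 2)*(d^2 - 6*d + 5) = (d - 5)*(d - 2)*(d - 1)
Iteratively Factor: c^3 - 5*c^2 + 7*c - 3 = (c - 1)*(c^2 - 4*c + 3) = (c - 3)*(c - 1)*(c - 1)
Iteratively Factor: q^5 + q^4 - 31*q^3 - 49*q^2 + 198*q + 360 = (q - 3)*(q^4 + 4*q^3 - 19*q^2 - 106*q - 120) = (q - 3)*(q + 3)*(q^3 + q^2 - 22*q - 40) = (q - 3)*(q + 3)*(q + 4)*(q^2 - 3*q - 10) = (q - 3)*(q + 2)*(q + 3)*(q + 4)*(q - 5)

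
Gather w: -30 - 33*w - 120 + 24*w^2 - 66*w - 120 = 24*w^2 - 99*w - 270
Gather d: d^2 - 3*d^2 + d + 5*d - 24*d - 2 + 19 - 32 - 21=-2*d^2 - 18*d - 36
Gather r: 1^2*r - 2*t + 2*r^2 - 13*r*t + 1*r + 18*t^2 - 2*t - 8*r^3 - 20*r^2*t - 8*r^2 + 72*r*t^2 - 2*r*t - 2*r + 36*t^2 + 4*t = -8*r^3 + r^2*(-20*t - 6) + r*(72*t^2 - 15*t) + 54*t^2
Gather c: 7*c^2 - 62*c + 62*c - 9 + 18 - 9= 7*c^2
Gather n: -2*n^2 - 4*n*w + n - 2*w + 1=-2*n^2 + n*(1 - 4*w) - 2*w + 1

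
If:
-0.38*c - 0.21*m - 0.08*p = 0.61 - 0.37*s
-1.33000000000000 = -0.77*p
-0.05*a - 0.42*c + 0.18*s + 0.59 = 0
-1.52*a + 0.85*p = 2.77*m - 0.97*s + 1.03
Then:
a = 8.19585184117521 - 0.832570944968772*s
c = 0.527687017258187*s + 0.429065257002952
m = 0.807042540199471*s - 4.33917436115686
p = 1.73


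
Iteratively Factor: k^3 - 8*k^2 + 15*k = (k - 5)*(k^2 - 3*k) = k*(k - 5)*(k - 3)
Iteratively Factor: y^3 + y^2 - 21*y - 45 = (y - 5)*(y^2 + 6*y + 9) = (y - 5)*(y + 3)*(y + 3)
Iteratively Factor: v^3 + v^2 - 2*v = (v - 1)*(v^2 + 2*v) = (v - 1)*(v + 2)*(v)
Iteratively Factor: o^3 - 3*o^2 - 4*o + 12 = (o - 3)*(o^2 - 4) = (o - 3)*(o + 2)*(o - 2)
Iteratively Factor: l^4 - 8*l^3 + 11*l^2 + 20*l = (l)*(l^3 - 8*l^2 + 11*l + 20) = l*(l + 1)*(l^2 - 9*l + 20) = l*(l - 5)*(l + 1)*(l - 4)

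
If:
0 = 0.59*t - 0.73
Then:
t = 1.24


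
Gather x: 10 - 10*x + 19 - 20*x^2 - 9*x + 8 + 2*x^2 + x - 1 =-18*x^2 - 18*x + 36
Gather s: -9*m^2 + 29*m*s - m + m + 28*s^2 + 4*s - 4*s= -9*m^2 + 29*m*s + 28*s^2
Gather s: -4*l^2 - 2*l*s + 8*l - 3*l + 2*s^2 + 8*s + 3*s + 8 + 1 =-4*l^2 + 5*l + 2*s^2 + s*(11 - 2*l) + 9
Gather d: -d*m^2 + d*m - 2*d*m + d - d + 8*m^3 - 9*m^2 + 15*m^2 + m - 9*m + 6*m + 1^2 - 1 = d*(-m^2 - m) + 8*m^3 + 6*m^2 - 2*m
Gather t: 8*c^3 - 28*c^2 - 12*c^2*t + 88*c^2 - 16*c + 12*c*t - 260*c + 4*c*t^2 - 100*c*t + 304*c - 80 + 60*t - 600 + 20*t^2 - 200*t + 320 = 8*c^3 + 60*c^2 + 28*c + t^2*(4*c + 20) + t*(-12*c^2 - 88*c - 140) - 360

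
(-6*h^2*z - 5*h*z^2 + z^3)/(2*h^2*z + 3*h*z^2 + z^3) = (-6*h + z)/(2*h + z)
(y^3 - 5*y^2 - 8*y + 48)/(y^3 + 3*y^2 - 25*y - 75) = (y^2 - 8*y + 16)/(y^2 - 25)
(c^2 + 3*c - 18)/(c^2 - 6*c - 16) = (-c^2 - 3*c + 18)/(-c^2 + 6*c + 16)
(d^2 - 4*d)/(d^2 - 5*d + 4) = d/(d - 1)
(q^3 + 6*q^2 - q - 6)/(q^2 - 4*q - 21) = (-q^3 - 6*q^2 + q + 6)/(-q^2 + 4*q + 21)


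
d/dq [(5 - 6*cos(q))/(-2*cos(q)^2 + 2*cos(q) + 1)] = 4*(3*cos(q)^2 - 5*cos(q) + 4)*sin(q)/(2*cos(q) - cos(2*q))^2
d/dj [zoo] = 0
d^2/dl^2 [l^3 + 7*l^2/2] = 6*l + 7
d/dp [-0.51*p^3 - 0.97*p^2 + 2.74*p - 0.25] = -1.53*p^2 - 1.94*p + 2.74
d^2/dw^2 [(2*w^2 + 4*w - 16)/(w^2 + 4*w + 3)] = 4*(-2*w^3 - 33*w^2 - 114*w - 119)/(w^6 + 12*w^5 + 57*w^4 + 136*w^3 + 171*w^2 + 108*w + 27)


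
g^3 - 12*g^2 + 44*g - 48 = (g - 6)*(g - 4)*(g - 2)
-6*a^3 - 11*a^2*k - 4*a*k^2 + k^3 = (-6*a + k)*(a + k)^2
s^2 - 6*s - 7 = (s - 7)*(s + 1)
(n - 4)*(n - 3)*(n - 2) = n^3 - 9*n^2 + 26*n - 24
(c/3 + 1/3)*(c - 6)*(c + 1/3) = c^3/3 - 14*c^2/9 - 23*c/9 - 2/3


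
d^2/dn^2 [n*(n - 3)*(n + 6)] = 6*n + 6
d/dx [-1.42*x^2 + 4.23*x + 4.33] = 4.23 - 2.84*x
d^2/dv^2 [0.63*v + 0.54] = 0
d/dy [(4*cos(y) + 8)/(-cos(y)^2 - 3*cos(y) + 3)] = 4*(sin(y)^2 - 4*cos(y) - 10)*sin(y)/(cos(y)^2 + 3*cos(y) - 3)^2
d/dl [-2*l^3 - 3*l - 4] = -6*l^2 - 3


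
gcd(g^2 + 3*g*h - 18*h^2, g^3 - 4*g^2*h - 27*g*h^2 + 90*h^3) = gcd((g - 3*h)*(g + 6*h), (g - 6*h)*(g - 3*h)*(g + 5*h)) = g - 3*h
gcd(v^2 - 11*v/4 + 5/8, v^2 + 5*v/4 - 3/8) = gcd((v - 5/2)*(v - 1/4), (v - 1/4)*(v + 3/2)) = v - 1/4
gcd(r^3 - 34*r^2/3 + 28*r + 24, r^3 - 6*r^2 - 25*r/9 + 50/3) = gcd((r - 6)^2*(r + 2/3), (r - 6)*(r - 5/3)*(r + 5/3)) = r - 6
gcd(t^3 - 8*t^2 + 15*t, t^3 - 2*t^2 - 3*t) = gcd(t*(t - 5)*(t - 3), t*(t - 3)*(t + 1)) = t^2 - 3*t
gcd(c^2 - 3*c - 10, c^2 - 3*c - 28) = 1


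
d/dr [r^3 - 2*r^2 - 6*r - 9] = 3*r^2 - 4*r - 6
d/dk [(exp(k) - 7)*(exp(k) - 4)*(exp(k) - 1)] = 3*(exp(2*k) - 8*exp(k) + 13)*exp(k)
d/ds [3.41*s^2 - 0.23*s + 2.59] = 6.82*s - 0.23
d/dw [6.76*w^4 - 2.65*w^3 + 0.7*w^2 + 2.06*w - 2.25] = 27.04*w^3 - 7.95*w^2 + 1.4*w + 2.06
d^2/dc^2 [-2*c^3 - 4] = -12*c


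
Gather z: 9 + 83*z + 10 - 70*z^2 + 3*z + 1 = -70*z^2 + 86*z + 20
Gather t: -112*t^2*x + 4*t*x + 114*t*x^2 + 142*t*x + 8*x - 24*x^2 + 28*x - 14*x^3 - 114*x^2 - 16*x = -112*t^2*x + t*(114*x^2 + 146*x) - 14*x^3 - 138*x^2 + 20*x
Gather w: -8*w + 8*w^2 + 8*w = 8*w^2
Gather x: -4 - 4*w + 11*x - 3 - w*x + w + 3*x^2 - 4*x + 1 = -3*w + 3*x^2 + x*(7 - w) - 6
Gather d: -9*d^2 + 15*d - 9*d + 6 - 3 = -9*d^2 + 6*d + 3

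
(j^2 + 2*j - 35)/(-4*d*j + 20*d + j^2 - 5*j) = (-j - 7)/(4*d - j)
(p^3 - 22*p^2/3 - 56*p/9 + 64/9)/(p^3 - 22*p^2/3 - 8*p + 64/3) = (9*p^2 + 6*p - 8)/(3*(3*p^2 + 2*p - 8))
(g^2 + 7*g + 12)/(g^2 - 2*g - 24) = (g + 3)/(g - 6)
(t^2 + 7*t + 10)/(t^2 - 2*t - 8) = (t + 5)/(t - 4)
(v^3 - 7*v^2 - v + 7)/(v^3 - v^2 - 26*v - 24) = (v^2 - 8*v + 7)/(v^2 - 2*v - 24)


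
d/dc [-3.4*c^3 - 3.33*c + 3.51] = -10.2*c^2 - 3.33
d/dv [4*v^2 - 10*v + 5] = 8*v - 10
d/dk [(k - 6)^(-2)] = -2/(k - 6)^3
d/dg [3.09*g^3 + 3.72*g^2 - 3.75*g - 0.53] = 9.27*g^2 + 7.44*g - 3.75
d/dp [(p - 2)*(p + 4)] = 2*p + 2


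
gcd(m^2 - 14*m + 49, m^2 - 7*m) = m - 7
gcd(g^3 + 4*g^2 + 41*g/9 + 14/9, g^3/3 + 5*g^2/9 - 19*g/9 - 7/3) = g + 1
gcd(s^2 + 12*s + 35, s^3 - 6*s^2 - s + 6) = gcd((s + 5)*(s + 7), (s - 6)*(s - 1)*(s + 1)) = 1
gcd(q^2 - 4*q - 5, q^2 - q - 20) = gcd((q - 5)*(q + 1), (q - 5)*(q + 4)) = q - 5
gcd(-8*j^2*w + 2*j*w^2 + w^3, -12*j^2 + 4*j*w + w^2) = -2*j + w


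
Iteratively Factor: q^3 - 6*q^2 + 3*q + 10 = (q - 5)*(q^2 - q - 2) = (q - 5)*(q - 2)*(q + 1)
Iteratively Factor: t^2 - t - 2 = (t - 2)*(t + 1)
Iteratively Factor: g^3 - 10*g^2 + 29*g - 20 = (g - 5)*(g^2 - 5*g + 4) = (g - 5)*(g - 4)*(g - 1)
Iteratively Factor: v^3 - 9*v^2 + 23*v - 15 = (v - 1)*(v^2 - 8*v + 15) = (v - 3)*(v - 1)*(v - 5)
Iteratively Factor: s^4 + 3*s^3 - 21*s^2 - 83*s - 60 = (s - 5)*(s^3 + 8*s^2 + 19*s + 12) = (s - 5)*(s + 4)*(s^2 + 4*s + 3) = (s - 5)*(s + 1)*(s + 4)*(s + 3)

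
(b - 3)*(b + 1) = b^2 - 2*b - 3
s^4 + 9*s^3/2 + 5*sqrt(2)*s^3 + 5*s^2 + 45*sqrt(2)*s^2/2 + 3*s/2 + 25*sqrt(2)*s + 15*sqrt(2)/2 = (s + 1/2)*(s + 1)*(s + 3)*(s + 5*sqrt(2))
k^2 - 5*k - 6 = (k - 6)*(k + 1)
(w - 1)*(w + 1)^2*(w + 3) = w^4 + 4*w^3 + 2*w^2 - 4*w - 3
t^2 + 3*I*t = t*(t + 3*I)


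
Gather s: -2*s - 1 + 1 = -2*s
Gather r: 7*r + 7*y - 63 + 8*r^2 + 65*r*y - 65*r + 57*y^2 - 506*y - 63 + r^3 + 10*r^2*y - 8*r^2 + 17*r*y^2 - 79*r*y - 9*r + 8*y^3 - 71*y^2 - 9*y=r^3 + 10*r^2*y + r*(17*y^2 - 14*y - 67) + 8*y^3 - 14*y^2 - 508*y - 126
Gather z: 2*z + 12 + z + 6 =3*z + 18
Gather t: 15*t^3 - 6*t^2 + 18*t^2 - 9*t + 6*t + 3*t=15*t^3 + 12*t^2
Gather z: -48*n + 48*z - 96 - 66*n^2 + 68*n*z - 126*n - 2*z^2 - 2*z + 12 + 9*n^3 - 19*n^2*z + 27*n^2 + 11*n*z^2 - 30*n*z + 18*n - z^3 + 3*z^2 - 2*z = 9*n^3 - 39*n^2 - 156*n - z^3 + z^2*(11*n + 1) + z*(-19*n^2 + 38*n + 44) - 84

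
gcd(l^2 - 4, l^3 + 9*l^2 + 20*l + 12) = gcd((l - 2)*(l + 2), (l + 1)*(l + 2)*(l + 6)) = l + 2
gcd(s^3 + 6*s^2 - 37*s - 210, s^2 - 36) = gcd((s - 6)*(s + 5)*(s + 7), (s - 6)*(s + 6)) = s - 6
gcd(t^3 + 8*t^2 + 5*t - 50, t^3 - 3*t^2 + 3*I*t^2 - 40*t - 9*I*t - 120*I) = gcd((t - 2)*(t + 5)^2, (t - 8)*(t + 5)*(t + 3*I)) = t + 5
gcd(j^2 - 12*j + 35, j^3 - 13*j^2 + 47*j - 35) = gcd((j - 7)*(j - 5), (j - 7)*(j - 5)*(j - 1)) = j^2 - 12*j + 35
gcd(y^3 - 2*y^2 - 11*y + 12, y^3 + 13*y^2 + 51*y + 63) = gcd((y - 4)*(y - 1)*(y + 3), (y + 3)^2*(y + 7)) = y + 3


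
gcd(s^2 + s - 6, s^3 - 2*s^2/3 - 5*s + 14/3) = s - 2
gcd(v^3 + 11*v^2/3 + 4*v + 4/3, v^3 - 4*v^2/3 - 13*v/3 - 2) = v^2 + 5*v/3 + 2/3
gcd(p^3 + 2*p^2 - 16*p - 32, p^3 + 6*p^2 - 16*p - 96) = p^2 - 16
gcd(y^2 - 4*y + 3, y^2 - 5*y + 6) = y - 3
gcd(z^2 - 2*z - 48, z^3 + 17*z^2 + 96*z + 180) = z + 6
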